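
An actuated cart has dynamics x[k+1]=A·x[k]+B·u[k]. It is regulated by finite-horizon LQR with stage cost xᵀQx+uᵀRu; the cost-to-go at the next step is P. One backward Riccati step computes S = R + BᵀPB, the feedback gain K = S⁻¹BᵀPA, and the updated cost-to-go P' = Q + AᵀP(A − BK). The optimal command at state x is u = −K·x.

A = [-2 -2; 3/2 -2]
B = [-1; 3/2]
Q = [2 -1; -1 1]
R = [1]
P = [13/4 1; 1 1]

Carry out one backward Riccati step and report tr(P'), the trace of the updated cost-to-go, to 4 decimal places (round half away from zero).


BᵀP = [-1.7500 0.5000]
S = R + BᵀPB = [1] + [2.5000] = [3.5000]
BᵀPA = [4.2500 2.5000]
K = S⁻¹·BᵀPA = [1.2143 0.7143]
A−BK = [-0.7857 -1.2857; -0.3214 -3.0714]
AᵀP(A−BK) = [4.0893 7.9643; 7.9643 23.2143]
P' = Q + AᵀP(A−BK) = [6.0893 6.9643; 6.9643 24.2143]
tr(P') = 30.3036

30.3036


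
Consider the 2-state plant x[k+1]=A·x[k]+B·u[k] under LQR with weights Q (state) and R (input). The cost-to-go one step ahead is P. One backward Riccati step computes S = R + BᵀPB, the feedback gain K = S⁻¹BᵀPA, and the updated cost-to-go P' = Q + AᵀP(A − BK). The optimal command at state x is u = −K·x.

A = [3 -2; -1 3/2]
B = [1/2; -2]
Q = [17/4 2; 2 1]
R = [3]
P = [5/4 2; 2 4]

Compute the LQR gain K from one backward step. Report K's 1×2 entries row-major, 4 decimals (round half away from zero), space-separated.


-0.2041 -0.2449

BᵀP = [-3.3750 -7.0000]
S = R + BᵀPB = [3] + [12.3125] = [15.3125]
BᵀPA = [-3.1250 -3.7500]
K = S⁻¹·BᵀPA = [-0.2041 -0.2449]
A−BK = [3.1020 -1.8776; -1.4082 1.0102]
AᵀP(A−BK) = [2.6122 -1.2653; -1.2653 1.0816]
P' = Q + AᵀP(A−BK) = [6.8622 0.7347; 0.7347 2.0816]
tr(P') = 8.9439


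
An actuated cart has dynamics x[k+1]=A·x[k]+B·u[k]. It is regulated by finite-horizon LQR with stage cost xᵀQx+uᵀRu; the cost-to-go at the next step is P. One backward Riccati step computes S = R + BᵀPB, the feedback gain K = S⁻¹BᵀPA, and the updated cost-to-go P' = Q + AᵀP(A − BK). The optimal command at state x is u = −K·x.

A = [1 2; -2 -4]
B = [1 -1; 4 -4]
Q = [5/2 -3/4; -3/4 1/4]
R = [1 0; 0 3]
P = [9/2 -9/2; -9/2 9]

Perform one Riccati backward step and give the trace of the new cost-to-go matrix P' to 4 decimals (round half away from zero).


36.8725

BᵀP = [-13.5000 31.5000; 13.5000 -31.5000]
S = R + BᵀPB = [1 0; 0 3] + [112.5000 -112.5000; -112.5000 112.5000] = [113.5000 -112.5000; -112.5000 115.5000]
BᵀPA = [-76.5000 -153.0000; 76.5000 153.0000]
K = S⁻¹·BᵀPA = [-0.5066 -1.0132; 0.1689 0.3377]
A−BK = [1.6755 3.3510; 0.7020 1.4040]
AᵀP(A−BK) = [6.8245 13.6490; 13.6490 27.2980]
P' = Q + AᵀP(A−BK) = [9.3245 12.8990; 12.8990 27.5480]
tr(P') = 36.8725


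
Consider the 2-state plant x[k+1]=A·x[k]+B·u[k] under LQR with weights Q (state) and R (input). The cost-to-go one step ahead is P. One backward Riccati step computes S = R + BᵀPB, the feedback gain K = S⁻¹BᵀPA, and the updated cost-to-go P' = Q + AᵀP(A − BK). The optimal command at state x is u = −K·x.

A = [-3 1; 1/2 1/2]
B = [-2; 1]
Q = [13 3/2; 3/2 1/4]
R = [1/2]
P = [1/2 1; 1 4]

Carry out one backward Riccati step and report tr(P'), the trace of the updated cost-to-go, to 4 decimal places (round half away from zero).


17.4500

BᵀP = [0.0000 2.0000]
S = R + BᵀPB = [1/2] + [2.0000] = [2.5000]
BᵀPA = [1.0000 1.0000]
K = S⁻¹·BᵀPA = [0.4000 0.4000]
A−BK = [-2.2000 1.8000; 0.1000 0.1000]
AᵀP(A−BK) = [2.1000 -1.9000; -1.9000 2.1000]
P' = Q + AᵀP(A−BK) = [15.1000 -0.4000; -0.4000 2.3500]
tr(P') = 17.4500


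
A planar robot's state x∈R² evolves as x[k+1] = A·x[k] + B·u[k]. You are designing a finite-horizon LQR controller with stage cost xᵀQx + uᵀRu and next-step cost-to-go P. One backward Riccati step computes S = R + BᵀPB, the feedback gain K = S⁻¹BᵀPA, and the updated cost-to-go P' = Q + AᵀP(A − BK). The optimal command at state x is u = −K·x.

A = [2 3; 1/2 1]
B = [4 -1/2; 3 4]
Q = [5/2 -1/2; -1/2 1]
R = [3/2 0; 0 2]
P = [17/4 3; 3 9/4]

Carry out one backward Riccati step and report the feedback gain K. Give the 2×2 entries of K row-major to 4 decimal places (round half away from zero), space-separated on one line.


BᵀP = [26.0000 18.7500; 9.8750 7.5000]
S = R + BᵀPB = [3/2 0; 0 2] + [160.2500 62.0000; 62.0000 25.0625] = [161.7500 62.0000; 62.0000 27.0625]
BᵀPA = [61.3750 96.7500; 23.5000 37.1250]
K = S⁻¹·BᵀPA = [0.3824 0.5935; -0.0077 0.0121]
A−BK = [0.4665 0.6321; -0.6163 -0.8290]
AᵀP(A−BK) = [0.2740 0.4141; 0.4141 0.6290]
P' = Q + AᵀP(A−BK) = [2.7740 -0.0859; -0.0859 1.6290]
tr(P') = 4.4029

0.3824 0.5935 -0.0077 0.0121


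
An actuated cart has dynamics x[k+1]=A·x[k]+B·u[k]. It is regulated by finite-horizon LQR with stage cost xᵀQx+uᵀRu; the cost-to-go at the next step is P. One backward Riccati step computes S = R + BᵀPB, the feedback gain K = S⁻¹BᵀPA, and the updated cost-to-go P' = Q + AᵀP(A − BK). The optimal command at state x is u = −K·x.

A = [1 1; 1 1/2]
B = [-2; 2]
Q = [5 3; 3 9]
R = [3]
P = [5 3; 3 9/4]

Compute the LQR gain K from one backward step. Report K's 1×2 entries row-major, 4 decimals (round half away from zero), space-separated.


BᵀP = [-4.0000 -1.5000]
S = R + BᵀPB = [3] + [5.0000] = [8.0000]
BᵀPA = [-5.5000 -4.7500]
K = S⁻¹·BᵀPA = [-0.6875 -0.5938]
A−BK = [-0.3750 -0.1875; 2.3750 1.6875]
AᵀP(A−BK) = [9.4688 7.3594; 7.3594 5.7422]
P' = Q + AᵀP(A−BK) = [14.4688 10.3594; 10.3594 14.7422]
tr(P') = 29.2109

-0.6875 -0.5938


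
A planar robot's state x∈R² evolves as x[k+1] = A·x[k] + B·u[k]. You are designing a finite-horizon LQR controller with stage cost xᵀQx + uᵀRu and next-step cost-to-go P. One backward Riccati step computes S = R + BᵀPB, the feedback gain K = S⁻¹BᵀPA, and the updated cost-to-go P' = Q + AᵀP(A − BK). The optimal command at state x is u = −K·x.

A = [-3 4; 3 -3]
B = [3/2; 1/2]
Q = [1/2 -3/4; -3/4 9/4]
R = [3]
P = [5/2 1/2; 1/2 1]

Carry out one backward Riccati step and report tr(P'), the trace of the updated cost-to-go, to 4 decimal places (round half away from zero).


39.5877

BᵀP = [4.0000 1.2500]
S = R + BᵀPB = [3] + [6.6250] = [9.6250]
BᵀPA = [-8.2500 12.2500]
K = S⁻¹·BᵀPA = [-0.8571 1.2727]
A−BK = [-1.7143 2.0909; 3.4286 -3.6364]
AᵀP(A−BK) = [15.4286 -18.0000; -18.0000 21.4091]
P' = Q + AᵀP(A−BK) = [15.9286 -18.7500; -18.7500 23.6591]
tr(P') = 39.5877


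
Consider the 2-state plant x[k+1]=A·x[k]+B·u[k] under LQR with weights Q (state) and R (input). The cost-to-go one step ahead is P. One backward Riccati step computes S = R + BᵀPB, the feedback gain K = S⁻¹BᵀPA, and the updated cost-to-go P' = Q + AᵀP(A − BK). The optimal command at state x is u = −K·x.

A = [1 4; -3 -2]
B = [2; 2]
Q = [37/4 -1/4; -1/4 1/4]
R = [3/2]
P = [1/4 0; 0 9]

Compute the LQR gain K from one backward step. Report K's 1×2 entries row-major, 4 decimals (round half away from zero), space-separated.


-1.3896 -0.8831

BᵀP = [0.5000 18.0000]
S = R + BᵀPB = [3/2] + [37.0000] = [38.5000]
BᵀPA = [-53.5000 -34.0000]
K = S⁻¹·BᵀPA = [-1.3896 -0.8831]
A−BK = [3.7792 5.7662; -0.2208 -0.2338]
AᵀP(A−BK) = [6.9058 7.7532; 7.7532 9.9740]
P' = Q + AᵀP(A−BK) = [16.1558 7.5032; 7.5032 10.2240]
tr(P') = 26.3799


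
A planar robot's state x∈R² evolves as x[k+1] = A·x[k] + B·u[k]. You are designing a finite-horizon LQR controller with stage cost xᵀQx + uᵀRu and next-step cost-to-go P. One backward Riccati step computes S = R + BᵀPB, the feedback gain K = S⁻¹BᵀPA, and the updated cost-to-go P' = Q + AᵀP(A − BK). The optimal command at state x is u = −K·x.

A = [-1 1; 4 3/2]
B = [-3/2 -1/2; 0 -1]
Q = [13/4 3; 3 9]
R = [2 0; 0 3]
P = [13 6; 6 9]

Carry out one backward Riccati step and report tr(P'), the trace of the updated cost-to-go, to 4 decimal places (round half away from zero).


BᵀP = [-19.5000 -9.0000; -12.5000 -12.0000]
S = R + BᵀPB = [2 0; 0 3] + [29.2500 18.7500; 18.7500 18.2500] = [31.2500 18.7500; 18.7500 21.2500]
BᵀPA = [-16.5000 -33.0000; -35.5000 -30.5000]
K = S⁻¹·BᵀPA = [1.0080 -0.4140; -2.5600 -1.0700]
A−BK = [-0.7680 -0.1560; 1.4400 0.4300]
AᵀP(A−BK) = [34.7520 11.1840; 11.1840 4.9530]
P' = Q + AᵀP(A−BK) = [38.0020 14.1840; 14.1840 13.9530]
tr(P') = 51.9550

51.9550


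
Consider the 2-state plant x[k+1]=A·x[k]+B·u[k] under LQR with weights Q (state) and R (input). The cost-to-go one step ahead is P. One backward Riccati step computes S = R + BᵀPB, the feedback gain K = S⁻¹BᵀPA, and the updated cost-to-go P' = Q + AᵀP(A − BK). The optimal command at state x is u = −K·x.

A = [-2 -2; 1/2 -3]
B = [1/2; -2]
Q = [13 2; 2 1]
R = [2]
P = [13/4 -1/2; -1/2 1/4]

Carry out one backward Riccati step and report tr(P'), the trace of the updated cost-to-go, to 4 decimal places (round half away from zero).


BᵀP = [2.6250 -0.7500]
S = R + BᵀPB = [2] + [2.8125] = [4.8125]
BᵀPA = [-5.6250 -3.0000]
K = S⁻¹·BᵀPA = [-1.1688 -0.6234]
A−BK = [-1.4156 -1.6883; -1.8377 -4.2468]
AᵀP(A−BK) = [7.4878 6.6185; 6.6185 7.3799]
P' = Q + AᵀP(A−BK) = [20.4878 8.6185; 8.6185 8.3799]
tr(P') = 28.8677

28.8677


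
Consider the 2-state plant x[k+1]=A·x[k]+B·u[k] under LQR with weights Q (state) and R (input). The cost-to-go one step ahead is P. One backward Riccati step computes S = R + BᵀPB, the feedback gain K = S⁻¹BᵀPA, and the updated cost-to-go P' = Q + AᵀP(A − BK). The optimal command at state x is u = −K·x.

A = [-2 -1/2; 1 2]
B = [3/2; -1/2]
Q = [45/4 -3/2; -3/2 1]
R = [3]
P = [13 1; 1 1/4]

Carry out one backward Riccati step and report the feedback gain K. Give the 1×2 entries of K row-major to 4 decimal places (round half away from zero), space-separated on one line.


-1.1886 -0.2191

BᵀP = [19.0000 1.3750]
S = R + BᵀPB = [3] + [27.8125] = [30.8125]
BᵀPA = [-36.6250 -6.7500]
K = S⁻¹·BᵀPA = [-1.1886 -0.2191]
A−BK = [-0.2170 -0.1714; 0.4057 1.8905]
AᵀP(A−BK) = [4.7160 0.9767; 0.9767 0.7713]
P' = Q + AᵀP(A−BK) = [15.9660 -0.5233; -0.5233 1.7713]
tr(P') = 17.7373


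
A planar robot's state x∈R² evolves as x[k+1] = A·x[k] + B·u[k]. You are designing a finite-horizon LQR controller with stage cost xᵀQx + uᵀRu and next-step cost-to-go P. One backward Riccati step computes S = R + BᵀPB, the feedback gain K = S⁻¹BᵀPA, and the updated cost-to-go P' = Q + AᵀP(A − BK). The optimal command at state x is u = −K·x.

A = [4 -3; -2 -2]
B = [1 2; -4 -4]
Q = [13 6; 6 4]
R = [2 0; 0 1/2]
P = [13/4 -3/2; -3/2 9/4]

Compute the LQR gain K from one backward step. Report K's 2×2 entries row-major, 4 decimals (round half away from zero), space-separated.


BᵀP = [9.2500 -10.5000; 12.5000 -12.0000]
S = R + BᵀPB = [2 0; 0 1/2] + [51.2500 60.5000; 60.5000 73.0000] = [53.2500 60.5000; 60.5000 73.5000]
BᵀPA = [58.0000 -6.7500; 74.0000 -13.5000]
K = S⁻¹·BᵀPA = [-0.8438 1.2642; 1.7013 -1.2242]
A−BK = [1.4411 -1.8157; 1.4303 -1.8403]
AᵀP(A−BK) = [8.0399 -9.7275; -9.7275 12.2558]
P' = Q + AᵀP(A−BK) = [21.0399 -3.7275; -3.7275 16.2558]
tr(P') = 37.2957

-0.8438 1.2642 1.7013 -1.2242


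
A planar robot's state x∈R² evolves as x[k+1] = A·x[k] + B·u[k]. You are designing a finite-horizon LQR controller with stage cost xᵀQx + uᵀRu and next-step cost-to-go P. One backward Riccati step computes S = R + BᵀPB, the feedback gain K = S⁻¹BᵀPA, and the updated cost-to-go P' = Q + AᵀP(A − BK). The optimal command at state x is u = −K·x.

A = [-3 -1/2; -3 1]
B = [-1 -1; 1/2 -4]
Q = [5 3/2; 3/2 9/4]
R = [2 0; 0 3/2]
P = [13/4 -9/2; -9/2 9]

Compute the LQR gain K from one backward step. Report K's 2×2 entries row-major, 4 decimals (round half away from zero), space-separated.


BᵀP = [-5.5000 9.0000; 14.7500 -31.5000]
S = R + BᵀPB = [2 0; 0 3/2] + [10.0000 -30.5000; -30.5000 111.2500] = [12.0000 -30.5000; -30.5000 112.7500]
BᵀPA = [-10.5000 11.7500; 50.2500 -38.8750]
K = S⁻¹·BᵀPA = [0.8250 0.3291; 0.6688 -0.2558]
A−BK = [-1.5062 -0.4267; -0.7371 -0.1876]
AᵀP(A−BK) = [4.3031 0.9327; 0.9327 0.5027]
P' = Q + AᵀP(A−BK) = [9.3031 2.4327; 2.4327 2.7527]
tr(P') = 12.0558

0.8250 0.3291 0.6688 -0.2558


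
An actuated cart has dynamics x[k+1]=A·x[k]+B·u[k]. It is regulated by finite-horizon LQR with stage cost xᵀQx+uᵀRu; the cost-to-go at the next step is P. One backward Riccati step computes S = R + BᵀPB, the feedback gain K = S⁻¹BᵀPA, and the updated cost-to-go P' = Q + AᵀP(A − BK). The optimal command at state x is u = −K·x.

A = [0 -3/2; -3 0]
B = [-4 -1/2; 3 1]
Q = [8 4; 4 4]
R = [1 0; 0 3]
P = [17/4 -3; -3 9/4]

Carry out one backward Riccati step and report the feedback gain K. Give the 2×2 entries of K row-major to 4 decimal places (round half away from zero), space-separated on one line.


BᵀP = [-26.0000 18.7500; -5.1250 3.7500]
S = R + BᵀPB = [1 0; 0 3] + [160.2500 31.7500; 31.7500 6.3125] = [161.2500 31.7500; 31.7500 9.3125]
BᵀPA = [-56.2500 39.0000; -11.2500 7.6875]
K = S⁻¹·BᵀPA = [-0.3376 0.2413; -0.0570 0.0028]
A−BK = [-1.3790 -0.5334; -1.9302 -0.7267]
AᵀP(A−BK) = [0.6180 0.1051; 0.1051 0.1299]
P' = Q + AᵀP(A−BK) = [8.6180 4.1051; 4.1051 4.1299]
tr(P') = 12.7479

-0.3376 0.2413 -0.0570 0.0028


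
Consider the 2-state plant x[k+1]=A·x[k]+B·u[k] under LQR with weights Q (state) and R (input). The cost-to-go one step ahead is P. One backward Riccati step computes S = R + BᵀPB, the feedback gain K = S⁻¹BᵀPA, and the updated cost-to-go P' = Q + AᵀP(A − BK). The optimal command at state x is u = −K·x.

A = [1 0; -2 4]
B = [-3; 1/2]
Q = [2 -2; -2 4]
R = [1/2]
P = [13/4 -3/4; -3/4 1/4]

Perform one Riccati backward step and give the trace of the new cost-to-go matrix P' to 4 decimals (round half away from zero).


BᵀP = [-10.1250 2.3750]
S = R + BᵀPB = [1/2] + [31.5625] = [32.0625]
BᵀPA = [-14.8750 9.5000]
K = S⁻¹·BᵀPA = [-0.4639 0.2963]
A−BK = [-0.3918 0.8889; -1.7680 3.8519]
AᵀP(A−BK) = [0.3489 -0.5926; -0.5926 1.1852]
P' = Q + AᵀP(A−BK) = [2.3489 -2.5926; -2.5926 5.1852]
tr(P') = 7.5341

7.5341


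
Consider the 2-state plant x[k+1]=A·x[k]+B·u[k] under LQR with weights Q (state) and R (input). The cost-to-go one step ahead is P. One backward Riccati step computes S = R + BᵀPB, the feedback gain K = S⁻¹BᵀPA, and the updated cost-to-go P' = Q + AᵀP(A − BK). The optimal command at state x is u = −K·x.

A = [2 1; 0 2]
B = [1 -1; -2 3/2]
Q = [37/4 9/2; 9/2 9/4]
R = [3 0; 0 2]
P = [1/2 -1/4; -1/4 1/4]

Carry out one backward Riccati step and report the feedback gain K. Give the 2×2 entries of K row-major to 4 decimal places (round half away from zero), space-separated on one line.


BᵀP = [1.0000 -0.7500; -0.8750 0.6250]
S = R + BᵀPB = [3 0; 0 2] + [2.5000 -2.1250; -2.1250 1.8125] = [5.5000 -2.1250; -2.1250 3.8125]
BᵀPA = [2.0000 -0.5000; -1.7500 0.3750]
K = S⁻¹·BᵀPA = [0.2374 -0.0674; -0.3267 0.0608]
A−BK = [1.4359 1.1282; 0.9649 1.7740]
AᵀP(A−BK) = [0.9535 0.2412; 0.2412 0.4435]
P' = Q + AᵀP(A−BK) = [10.2035 4.7412; 4.7412 2.6935]
tr(P') = 12.8970

0.2374 -0.0674 -0.3267 0.0608


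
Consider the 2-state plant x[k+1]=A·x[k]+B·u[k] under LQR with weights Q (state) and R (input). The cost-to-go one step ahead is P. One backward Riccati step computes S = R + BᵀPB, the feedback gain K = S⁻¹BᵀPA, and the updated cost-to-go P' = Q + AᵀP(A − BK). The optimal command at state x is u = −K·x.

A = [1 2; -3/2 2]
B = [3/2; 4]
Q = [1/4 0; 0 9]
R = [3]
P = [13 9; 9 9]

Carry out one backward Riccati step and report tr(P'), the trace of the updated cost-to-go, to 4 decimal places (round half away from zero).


19.1181

BᵀP = [55.5000 49.5000]
S = R + BᵀPB = [3] + [281.2500] = [284.2500]
BᵀPA = [-18.7500 210.0000]
K = S⁻¹·BᵀPA = [-0.0660 0.7388]
A−BK = [1.0989 0.8918; -1.2361 -0.9551]
AᵀP(A−BK) = [5.0132 3.8522; 3.8522 4.8549]
P' = Q + AᵀP(A−BK) = [5.2632 3.8522; 3.8522 13.8549]
tr(P') = 19.1181


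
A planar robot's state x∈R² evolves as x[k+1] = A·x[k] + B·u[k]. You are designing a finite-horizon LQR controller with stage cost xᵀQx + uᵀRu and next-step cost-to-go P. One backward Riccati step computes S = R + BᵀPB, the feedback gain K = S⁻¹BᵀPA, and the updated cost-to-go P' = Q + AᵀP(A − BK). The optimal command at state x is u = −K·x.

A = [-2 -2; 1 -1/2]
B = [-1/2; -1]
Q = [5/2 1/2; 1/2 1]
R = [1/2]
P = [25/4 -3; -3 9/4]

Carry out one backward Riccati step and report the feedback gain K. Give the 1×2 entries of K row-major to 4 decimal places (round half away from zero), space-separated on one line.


BᵀP = [-0.1250 -0.7500]
S = R + BᵀPB = [1/2] + [0.8125] = [1.3125]
BᵀPA = [-0.5000 0.6250]
K = S⁻¹·BᵀPA = [-0.3810 0.4762]
A−BK = [-2.1905 -1.7619; 0.6190 -0.0238]
AᵀP(A−BK) = [39.0595 27.1131; 27.1131 19.2649]
P' = Q + AᵀP(A−BK) = [41.5595 27.6131; 27.6131 20.2649]
tr(P') = 61.8244

-0.3810 0.4762


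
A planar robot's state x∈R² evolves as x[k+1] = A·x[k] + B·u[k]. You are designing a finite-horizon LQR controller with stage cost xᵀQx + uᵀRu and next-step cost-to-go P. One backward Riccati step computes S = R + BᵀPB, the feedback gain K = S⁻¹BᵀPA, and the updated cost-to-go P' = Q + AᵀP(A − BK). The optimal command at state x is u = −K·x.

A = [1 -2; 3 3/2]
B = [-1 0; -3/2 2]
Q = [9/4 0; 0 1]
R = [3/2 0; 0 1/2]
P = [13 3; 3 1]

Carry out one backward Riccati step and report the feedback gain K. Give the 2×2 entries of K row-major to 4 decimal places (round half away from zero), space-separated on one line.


-0.9032 1.3226 0.8602 0.6452

BᵀP = [-17.5000 -4.5000; 6.0000 2.0000]
S = R + BᵀPB = [3/2 0; 0 1/2] + [24.2500 -9.0000; -9.0000 4.0000] = [25.7500 -9.0000; -9.0000 4.5000]
BᵀPA = [-31.0000 28.2500; 12.0000 -9.0000]
K = S⁻¹·BᵀPA = [-0.9032 1.3226; 0.8602 0.6452]
A−BK = [0.0968 -0.6774; -0.0753 2.1935]
AᵀP(A−BK) = [1.6774 -1.7419; -1.7419 4.6935]
P' = Q + AᵀP(A−BK) = [3.9274 -1.7419; -1.7419 5.6935]
tr(P') = 9.6210


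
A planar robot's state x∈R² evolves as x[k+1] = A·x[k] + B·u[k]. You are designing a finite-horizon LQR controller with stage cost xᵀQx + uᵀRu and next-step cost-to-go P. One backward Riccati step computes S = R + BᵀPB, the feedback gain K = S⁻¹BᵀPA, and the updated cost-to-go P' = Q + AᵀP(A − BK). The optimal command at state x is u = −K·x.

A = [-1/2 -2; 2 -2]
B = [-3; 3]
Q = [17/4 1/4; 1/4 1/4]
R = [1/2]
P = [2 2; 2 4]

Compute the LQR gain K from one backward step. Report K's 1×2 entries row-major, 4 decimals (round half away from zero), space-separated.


0.6486 -0.6486

BᵀP = [0.0000 6.0000]
S = R + BᵀPB = [1/2] + [18.0000] = [18.5000]
BᵀPA = [12.0000 -12.0000]
K = S⁻¹·BᵀPA = [0.6486 -0.6486]
A−BK = [1.4459 -3.9459; 0.0541 -0.0541]
AᵀP(A−BK) = [4.7162 -12.2162; -12.2162 32.2162]
P' = Q + AᵀP(A−BK) = [8.9662 -11.9662; -11.9662 32.4662]
tr(P') = 41.4324


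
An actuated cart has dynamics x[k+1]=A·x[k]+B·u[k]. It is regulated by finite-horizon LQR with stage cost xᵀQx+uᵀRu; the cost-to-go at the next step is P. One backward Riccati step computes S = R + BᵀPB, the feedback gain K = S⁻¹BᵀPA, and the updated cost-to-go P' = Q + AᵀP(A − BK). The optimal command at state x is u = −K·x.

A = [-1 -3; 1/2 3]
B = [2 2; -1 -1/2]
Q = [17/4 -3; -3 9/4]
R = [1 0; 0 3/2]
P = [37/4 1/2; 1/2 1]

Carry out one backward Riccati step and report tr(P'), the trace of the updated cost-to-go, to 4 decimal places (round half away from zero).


10.9107

BᵀP = [18.0000 0.0000; 18.2500 0.5000]
S = R + BᵀPB = [1 0; 0 3/2] + [36.0000 36.0000; 36.0000 36.2500] = [37.0000 36.0000; 36.0000 37.7500]
BᵀPA = [-18.0000 -54.0000; -18.0000 -53.2500]
K = S⁻¹·BᵀPA = [-0.3127 -1.2060; -0.1787 -0.2605]
A−BK = [-0.0174 -0.0670; 0.0980 1.6638]
AᵀP(A−BK) = [0.1563 0.6030; 0.6030 4.2543]
P' = Q + AᵀP(A−BK) = [4.4063 -2.3970; -2.3970 6.5043]
tr(P') = 10.9107


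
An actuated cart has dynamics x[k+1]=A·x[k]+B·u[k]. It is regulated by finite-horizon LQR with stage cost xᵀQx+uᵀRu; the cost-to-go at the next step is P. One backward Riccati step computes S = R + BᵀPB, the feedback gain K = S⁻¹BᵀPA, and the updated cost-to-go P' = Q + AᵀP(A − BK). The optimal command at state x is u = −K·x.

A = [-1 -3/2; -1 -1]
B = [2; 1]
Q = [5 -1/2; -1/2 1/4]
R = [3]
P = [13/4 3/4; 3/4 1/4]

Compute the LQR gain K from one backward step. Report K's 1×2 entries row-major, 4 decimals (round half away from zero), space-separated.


-0.4675 -0.6558

BᵀP = [7.2500 1.7500]
S = R + BᵀPB = [3] + [16.2500] = [19.2500]
BᵀPA = [-9.0000 -12.6250]
K = S⁻¹·BᵀPA = [-0.4675 -0.6558]
A−BK = [-0.0649 -0.1883; -0.5325 -0.3442]
AᵀP(A−BK) = [0.7922 1.0974; 1.0974 1.5325]
P' = Q + AᵀP(A−BK) = [5.7922 0.5974; 0.5974 1.7825]
tr(P') = 7.5747


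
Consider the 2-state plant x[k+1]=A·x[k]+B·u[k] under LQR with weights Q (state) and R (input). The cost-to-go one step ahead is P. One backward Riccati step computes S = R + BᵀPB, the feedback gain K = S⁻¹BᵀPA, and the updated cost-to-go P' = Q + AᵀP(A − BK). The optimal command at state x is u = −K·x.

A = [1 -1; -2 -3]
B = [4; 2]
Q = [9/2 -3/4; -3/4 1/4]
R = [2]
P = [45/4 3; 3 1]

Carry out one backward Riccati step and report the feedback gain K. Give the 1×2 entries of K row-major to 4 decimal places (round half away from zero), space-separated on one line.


0.0983 -0.3974

BᵀP = [51.0000 14.0000]
S = R + BᵀPB = [2] + [232.0000] = [234.0000]
BᵀPA = [23.0000 -93.0000]
K = S⁻¹·BᵀPA = [0.0983 -0.3974]
A−BK = [0.6068 0.5897; -2.1966 -2.2051]
AᵀP(A−BK) = [0.9893 0.8910; 0.8910 1.2885]
P' = Q + AᵀP(A−BK) = [5.4893 0.1410; 0.1410 1.5385]
tr(P') = 7.0278


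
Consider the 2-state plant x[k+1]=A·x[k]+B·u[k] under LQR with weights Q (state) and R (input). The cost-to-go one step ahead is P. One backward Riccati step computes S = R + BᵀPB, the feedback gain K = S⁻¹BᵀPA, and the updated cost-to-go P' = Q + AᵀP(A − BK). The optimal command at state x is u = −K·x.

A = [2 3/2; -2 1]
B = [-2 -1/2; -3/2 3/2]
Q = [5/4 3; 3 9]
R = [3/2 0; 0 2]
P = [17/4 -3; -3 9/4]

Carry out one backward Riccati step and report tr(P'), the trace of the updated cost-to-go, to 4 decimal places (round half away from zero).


BᵀP = [-4.0000 2.6250; -6.6250 4.8750]
S = R + BᵀPB = [3/2 0; 0 2] + [4.0625 5.9375; 5.9375 10.6250] = [5.5625 5.9375; 5.9375 12.6250]
BᵀPA = [-13.2500 -3.3750; -23.0000 -5.0625]
K = S⁻¹·BᵀPA = [-0.8784 -0.3589; -1.4087 -0.2322]
A−BK = [-0.4611 0.6661; -1.2045 0.8100]
AᵀP(A−BK) = [5.9618 1.1540; 1.1540 0.4257]
P' = Q + AᵀP(A−BK) = [7.2118 4.1540; 4.1540 9.4257]
tr(P') = 16.6375

16.6375


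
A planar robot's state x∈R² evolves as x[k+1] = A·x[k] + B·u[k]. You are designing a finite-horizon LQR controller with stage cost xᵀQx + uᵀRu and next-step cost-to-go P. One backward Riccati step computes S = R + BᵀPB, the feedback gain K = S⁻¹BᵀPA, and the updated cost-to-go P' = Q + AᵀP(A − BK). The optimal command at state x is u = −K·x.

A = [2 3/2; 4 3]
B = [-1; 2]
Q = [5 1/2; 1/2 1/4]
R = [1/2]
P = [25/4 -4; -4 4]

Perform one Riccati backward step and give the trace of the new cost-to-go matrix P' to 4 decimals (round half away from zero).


28.9798

BᵀP = [-14.2500 12.0000]
S = R + BᵀPB = [1/2] + [38.2500] = [38.7500]
BᵀPA = [19.5000 14.6250]
K = S⁻¹·BᵀPA = [0.5032 0.3774]
A−BK = [2.5032 1.8774; 2.9935 2.2452]
AᵀP(A−BK) = [15.1871 11.3903; 11.3903 8.5427]
P' = Q + AᵀP(A−BK) = [20.1871 11.8903; 11.8903 8.7927]
tr(P') = 28.9798


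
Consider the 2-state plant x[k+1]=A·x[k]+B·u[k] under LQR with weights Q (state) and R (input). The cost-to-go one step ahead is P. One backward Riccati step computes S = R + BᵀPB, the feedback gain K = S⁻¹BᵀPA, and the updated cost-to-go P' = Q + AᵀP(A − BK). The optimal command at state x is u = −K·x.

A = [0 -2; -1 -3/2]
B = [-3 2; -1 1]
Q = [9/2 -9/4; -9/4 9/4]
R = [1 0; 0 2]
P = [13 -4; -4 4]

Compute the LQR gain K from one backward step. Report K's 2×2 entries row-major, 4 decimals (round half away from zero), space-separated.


-0.3235 0.2941 -0.3824 -0.4706

BᵀP = [-35.0000 8.0000; 22.0000 -4.0000]
S = R + BᵀPB = [1 0; 0 2] + [97.0000 -62.0000; -62.0000 40.0000] = [98.0000 -62.0000; -62.0000 42.0000]
BᵀPA = [-8.0000 58.0000; 4.0000 -38.0000]
K = S⁻¹·BᵀPA = [-0.3235 0.2941; -0.3824 -0.4706]
A−BK = [-0.2059 -0.1765; -0.9412 -0.7353]
AᵀP(A−BK) = [2.9412 2.2353; 2.2353 2.0588]
P' = Q + AᵀP(A−BK) = [7.4412 -0.0147; -0.0147 4.3088]
tr(P') = 11.7500


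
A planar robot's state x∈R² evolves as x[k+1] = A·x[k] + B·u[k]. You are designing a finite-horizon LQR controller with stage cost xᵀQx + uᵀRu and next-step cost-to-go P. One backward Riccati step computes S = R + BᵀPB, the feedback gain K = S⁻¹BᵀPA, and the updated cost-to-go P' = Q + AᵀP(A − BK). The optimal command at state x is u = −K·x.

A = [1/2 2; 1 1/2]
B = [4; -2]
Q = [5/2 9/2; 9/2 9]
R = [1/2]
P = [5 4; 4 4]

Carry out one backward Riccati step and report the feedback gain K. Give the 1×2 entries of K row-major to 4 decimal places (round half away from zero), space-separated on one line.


0.4308 0.8615

BᵀP = [12.0000 8.0000]
S = R + BᵀPB = [1/2] + [32.0000] = [32.5000]
BᵀPA = [14.0000 28.0000]
K = S⁻¹·BᵀPA = [0.4308 0.8615]
A−BK = [-1.2231 -1.4462; 1.8615 2.2231]
AᵀP(A−BK) = [3.2192 3.9385; 3.9385 4.8769]
P' = Q + AᵀP(A−BK) = [5.7192 8.4385; 8.4385 13.8769]
tr(P') = 19.5962


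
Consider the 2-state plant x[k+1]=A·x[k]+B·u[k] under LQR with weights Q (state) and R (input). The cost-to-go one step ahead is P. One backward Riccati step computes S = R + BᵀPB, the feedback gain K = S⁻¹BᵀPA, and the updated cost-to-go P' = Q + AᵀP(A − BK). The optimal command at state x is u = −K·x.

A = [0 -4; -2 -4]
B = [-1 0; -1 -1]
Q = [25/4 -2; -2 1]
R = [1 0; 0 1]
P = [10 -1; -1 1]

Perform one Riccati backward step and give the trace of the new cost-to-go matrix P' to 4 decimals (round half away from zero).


23.6500

BᵀP = [-9.0000 0.0000; 1.0000 -1.0000]
S = R + BᵀPB = [1 0; 0 1] + [9.0000 0.0000; 0.0000 1.0000] = [10.0000 0.0000; 0.0000 2.0000]
BᵀPA = [0.0000 36.0000; 2.0000 0.0000]
K = S⁻¹·BᵀPA = [0.0000 3.6000; 1.0000 0.0000]
A−BK = [0.0000 -0.4000; -1.0000 -0.4000]
AᵀP(A−BK) = [2.0000 0.0000; 0.0000 14.4000]
P' = Q + AᵀP(A−BK) = [8.2500 -2.0000; -2.0000 15.4000]
tr(P') = 23.6500


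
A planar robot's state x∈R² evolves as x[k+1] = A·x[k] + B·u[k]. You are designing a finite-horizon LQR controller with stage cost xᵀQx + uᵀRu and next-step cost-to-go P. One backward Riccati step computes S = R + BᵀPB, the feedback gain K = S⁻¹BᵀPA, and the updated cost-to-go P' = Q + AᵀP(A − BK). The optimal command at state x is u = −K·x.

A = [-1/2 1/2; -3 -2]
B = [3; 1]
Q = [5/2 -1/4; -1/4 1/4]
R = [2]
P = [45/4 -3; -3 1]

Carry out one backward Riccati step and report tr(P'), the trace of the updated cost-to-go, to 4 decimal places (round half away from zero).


BᵀP = [30.7500 -8.0000]
S = R + BᵀPB = [2] + [84.2500] = [86.2500]
BᵀPA = [8.6250 31.3750]
K = S⁻¹·BᵀPA = [0.1000 0.3638]
A−BK = [-0.8000 -0.5913; -3.1000 -2.3638]
AᵀP(A−BK) = [1.9500 1.5500; 1.5500 1.3993]
P' = Q + AᵀP(A−BK) = [4.4500 1.3000; 1.3000 1.6493]
tr(P') = 6.0993

6.0993


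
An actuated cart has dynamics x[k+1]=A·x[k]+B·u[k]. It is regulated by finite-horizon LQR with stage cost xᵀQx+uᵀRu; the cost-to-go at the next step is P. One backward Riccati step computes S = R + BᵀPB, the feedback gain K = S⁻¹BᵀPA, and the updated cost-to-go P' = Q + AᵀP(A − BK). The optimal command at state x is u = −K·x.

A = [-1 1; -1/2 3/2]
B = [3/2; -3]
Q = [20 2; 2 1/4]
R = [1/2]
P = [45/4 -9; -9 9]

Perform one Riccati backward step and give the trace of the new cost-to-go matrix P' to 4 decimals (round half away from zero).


24.7620

BᵀP = [43.8750 -40.5000]
S = R + BᵀPB = [1/2] + [187.3125] = [187.8125]
BᵀPA = [-23.6250 -16.8750]
K = S⁻¹·BᵀPA = [-0.1258 -0.0899]
A−BK = [-0.8113 1.1348; -0.8774 1.2304]
AᵀP(A−BK) = [1.5282 -2.1227; -2.1227 2.9838]
P' = Q + AᵀP(A−BK) = [21.5282 -0.1227; -0.1227 3.2338]
tr(P') = 24.7620


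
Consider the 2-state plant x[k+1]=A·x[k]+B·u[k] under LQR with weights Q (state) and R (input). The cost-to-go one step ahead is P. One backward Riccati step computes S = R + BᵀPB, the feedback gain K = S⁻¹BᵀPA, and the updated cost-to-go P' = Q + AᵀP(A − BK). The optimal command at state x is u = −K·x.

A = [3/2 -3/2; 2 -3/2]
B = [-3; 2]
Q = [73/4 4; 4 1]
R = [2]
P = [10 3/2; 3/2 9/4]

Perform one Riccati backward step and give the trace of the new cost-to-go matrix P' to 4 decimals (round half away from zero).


54.5384

BᵀP = [-27.0000 0.0000]
S = R + BᵀPB = [2] + [81.0000] = [83.0000]
BᵀPA = [-40.5000 40.5000]
K = S⁻¹·BᵀPA = [-0.4880 0.4880]
A−BK = [0.0361 -0.0361; 2.9759 -2.4759]
AᵀP(A−BK) = [20.7380 -17.3630; -17.3630 14.5505]
P' = Q + AᵀP(A−BK) = [38.9880 -13.3630; -13.3630 15.5505]
tr(P') = 54.5384


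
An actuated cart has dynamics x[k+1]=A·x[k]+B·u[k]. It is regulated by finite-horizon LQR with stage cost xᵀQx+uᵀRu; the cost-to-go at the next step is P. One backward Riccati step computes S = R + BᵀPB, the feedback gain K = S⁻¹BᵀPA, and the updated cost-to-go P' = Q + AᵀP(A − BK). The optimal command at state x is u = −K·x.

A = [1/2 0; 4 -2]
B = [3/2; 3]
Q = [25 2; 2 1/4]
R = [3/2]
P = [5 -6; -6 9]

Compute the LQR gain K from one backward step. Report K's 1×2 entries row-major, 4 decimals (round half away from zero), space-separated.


1.6792 -0.9057

BᵀP = [-10.5000 18.0000]
S = R + BᵀPB = [3/2] + [38.2500] = [39.7500]
BᵀPA = [66.7500 -36.0000]
K = S⁻¹·BᵀPA = [1.6792 -0.9057]
A−BK = [-2.0189 1.3585; -1.0377 0.7170]
AᵀP(A−BK) = [9.1604 -5.5472; -5.5472 3.3962]
P' = Q + AᵀP(A−BK) = [34.1604 -3.5472; -3.5472 3.6462]
tr(P') = 37.8066


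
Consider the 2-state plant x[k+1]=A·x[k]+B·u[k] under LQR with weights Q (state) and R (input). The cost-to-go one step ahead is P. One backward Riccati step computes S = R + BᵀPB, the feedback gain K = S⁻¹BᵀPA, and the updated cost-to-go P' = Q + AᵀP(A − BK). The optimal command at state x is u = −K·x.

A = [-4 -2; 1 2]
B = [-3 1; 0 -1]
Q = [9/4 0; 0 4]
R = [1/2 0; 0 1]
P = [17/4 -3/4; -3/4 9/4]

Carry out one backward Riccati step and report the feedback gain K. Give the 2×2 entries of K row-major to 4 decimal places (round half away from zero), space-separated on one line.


BᵀP = [-12.7500 2.2500; 5.0000 -3.0000]
S = R + BᵀPB = [1/2 0; 0 1] + [38.2500 -15.0000; -15.0000 8.0000] = [38.7500 -15.0000; -15.0000 9.0000]
BᵀPA = [53.2500 30.0000; -23.0000 -16.0000]
K = S⁻¹·BᵀPA = [1.0848 0.2424; -0.7475 -1.3737]
A−BK = [0.0020 0.1010; 0.2525 0.6263]
AᵀP(A−BK) = [1.2899 1.4949; 1.4949 2.7475]
P' = Q + AᵀP(A−BK) = [3.5399 1.4949; 1.4949 6.7475]
tr(P') = 10.2874

1.0848 0.2424 -0.7475 -1.3737


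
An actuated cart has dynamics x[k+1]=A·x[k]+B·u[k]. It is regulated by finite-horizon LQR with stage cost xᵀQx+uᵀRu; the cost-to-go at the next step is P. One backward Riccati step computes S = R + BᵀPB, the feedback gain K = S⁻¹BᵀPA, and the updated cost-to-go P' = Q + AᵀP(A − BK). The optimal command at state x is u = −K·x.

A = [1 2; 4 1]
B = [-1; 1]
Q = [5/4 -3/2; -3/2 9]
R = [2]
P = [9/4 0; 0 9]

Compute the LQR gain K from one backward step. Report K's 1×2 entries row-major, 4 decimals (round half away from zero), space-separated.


BᵀP = [-2.2500 9.0000]
S = R + BᵀPB = [2] + [11.2500] = [13.2500]
BᵀPA = [33.7500 4.5000]
K = S⁻¹·BᵀPA = [2.5472 0.3396]
A−BK = [3.5472 2.3396; 1.4528 0.6604]
AᵀP(A−BK) = [60.2830 29.0377; 29.0377 16.4717]
P' = Q + AᵀP(A−BK) = [61.5330 27.5377; 27.5377 25.4717]
tr(P') = 87.0047

2.5472 0.3396


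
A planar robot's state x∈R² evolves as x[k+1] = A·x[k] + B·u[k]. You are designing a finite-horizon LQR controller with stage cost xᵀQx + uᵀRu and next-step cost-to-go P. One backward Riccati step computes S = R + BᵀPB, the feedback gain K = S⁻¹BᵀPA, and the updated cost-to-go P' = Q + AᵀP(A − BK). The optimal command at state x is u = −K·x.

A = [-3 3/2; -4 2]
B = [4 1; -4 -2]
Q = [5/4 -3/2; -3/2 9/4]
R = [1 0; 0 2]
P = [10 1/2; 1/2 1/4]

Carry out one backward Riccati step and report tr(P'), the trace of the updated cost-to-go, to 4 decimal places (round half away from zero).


17.9497

BᵀP = [38.0000 1.0000; 9.0000 0.0000]
S = R + BᵀPB = [1 0; 0 2] + [148.0000 36.0000; 36.0000 9.0000] = [149.0000 36.0000; 36.0000 11.0000]
BᵀPA = [-118.0000 59.0000; -27.0000 13.5000]
K = S⁻¹·BᵀPA = [-0.9504 0.4752; 0.6560 -0.3280]
A−BK = [0.1458 -0.0729; -6.4898 3.2449]
AᵀP(A−BK) = [11.5598 -5.7799; -5.7799 2.8899]
P' = Q + AᵀP(A−BK) = [12.8098 -7.2799; -7.2799 5.1399]
tr(P') = 17.9497


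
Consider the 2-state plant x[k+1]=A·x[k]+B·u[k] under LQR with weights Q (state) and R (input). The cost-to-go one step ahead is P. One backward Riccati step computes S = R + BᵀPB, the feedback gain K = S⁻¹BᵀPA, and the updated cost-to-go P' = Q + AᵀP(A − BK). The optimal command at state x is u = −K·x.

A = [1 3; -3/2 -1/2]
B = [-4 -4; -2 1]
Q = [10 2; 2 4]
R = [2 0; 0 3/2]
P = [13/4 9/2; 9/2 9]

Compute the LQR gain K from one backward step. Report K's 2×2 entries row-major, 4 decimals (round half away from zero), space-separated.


BᵀP = [-22.0000 -36.0000; -8.5000 -9.0000]
S = R + BᵀPB = [2 0; 0 3/2] + [160.0000 52.0000; 52.0000 25.0000] = [162.0000 52.0000; 52.0000 26.5000]
BᵀPA = [32.0000 -48.0000; 5.0000 -21.0000]
K = S⁻¹·BᵀPA = [0.3700 -0.1133; -0.5374 -0.5702]
A−BK = [0.3304 0.2662; -0.2225 -0.1564]
AᵀP(A−BK) = [0.8458 0.4758; 0.4758 0.5890]
P' = Q + AᵀP(A−BK) = [10.8458 2.4758; 2.4758 4.5890]
tr(P') = 15.4349

0.3700 -0.1133 -0.5374 -0.5702


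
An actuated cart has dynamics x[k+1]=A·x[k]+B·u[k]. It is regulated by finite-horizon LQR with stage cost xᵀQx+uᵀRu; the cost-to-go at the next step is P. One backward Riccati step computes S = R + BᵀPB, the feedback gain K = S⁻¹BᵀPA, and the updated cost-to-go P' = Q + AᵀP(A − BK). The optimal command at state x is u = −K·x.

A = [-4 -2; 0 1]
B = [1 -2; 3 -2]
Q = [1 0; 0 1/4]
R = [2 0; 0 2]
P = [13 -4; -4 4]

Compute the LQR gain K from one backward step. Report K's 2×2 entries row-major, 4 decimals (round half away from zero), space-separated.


1.6296 1.2479 2.6667 1.5385

BᵀP = [1.0000 8.0000; -18.0000 0.0000]
S = R + BᵀPB = [2 0; 0 2] + [25.0000 -18.0000; -18.0000 36.0000] = [27.0000 -18.0000; -18.0000 38.0000]
BᵀPA = [-4.0000 6.0000; 72.0000 36.0000]
K = S⁻¹·BᵀPA = [1.6296 1.2479; 2.6667 1.5385]
A−BK = [-0.2963 -0.1709; 0.4444 0.3333]
AᵀP(A−BK) = [22.5185 14.2222; 14.2222 9.1282]
P' = Q + AᵀP(A−BK) = [23.5185 14.2222; 14.2222 9.3782]
tr(P') = 32.8967


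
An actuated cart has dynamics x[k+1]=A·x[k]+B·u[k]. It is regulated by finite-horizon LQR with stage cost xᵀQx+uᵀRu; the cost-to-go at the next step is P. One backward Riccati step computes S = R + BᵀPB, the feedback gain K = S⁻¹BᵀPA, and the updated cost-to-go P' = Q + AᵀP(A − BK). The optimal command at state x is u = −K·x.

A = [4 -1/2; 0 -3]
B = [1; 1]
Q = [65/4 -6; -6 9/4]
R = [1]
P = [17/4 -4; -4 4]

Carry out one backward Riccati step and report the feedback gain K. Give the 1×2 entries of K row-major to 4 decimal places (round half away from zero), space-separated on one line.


0.8000 -0.1000

BᵀP = [0.2500 0.0000]
S = R + BᵀPB = [1] + [0.2500] = [1.2500]
BᵀPA = [1.0000 -0.1250]
K = S⁻¹·BᵀPA = [0.8000 -0.1000]
A−BK = [3.2000 -0.4000; -0.8000 -2.9000]
AᵀP(A−BK) = [67.2000 39.6000; 39.6000 25.0500]
P' = Q + AᵀP(A−BK) = [83.4500 33.6000; 33.6000 27.3000]
tr(P') = 110.7500


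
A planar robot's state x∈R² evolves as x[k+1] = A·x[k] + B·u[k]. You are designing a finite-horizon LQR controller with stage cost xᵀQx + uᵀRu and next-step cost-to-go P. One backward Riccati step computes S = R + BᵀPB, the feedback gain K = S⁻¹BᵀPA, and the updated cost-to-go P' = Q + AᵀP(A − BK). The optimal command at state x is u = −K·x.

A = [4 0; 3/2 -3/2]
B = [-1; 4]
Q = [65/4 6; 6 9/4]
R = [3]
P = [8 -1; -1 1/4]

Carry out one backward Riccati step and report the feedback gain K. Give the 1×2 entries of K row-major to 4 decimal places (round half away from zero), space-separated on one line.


BᵀP = [-12.0000 2.0000]
S = R + BᵀPB = [3] + [20.0000] = [23.0000]
BᵀPA = [-45.0000 -3.0000]
K = S⁻¹·BᵀPA = [-1.9565 -0.1304]
A−BK = [2.0435 -0.1304; 9.3261 -0.9783]
AᵀP(A−BK) = [28.5190 -0.4321; -0.4321 0.1712]
P' = Q + AᵀP(A−BK) = [44.7690 5.5679; 5.5679 2.4212]
tr(P') = 47.1902

-1.9565 -0.1304


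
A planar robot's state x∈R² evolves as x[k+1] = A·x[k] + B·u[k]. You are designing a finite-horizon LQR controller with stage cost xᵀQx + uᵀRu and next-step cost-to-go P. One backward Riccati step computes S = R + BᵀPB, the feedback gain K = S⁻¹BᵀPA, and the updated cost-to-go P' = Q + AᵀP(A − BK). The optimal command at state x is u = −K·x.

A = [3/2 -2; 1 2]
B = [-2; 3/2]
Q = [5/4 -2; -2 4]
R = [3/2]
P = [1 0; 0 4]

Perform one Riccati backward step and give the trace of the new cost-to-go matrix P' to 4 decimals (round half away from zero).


13.2241

BᵀP = [-2.0000 6.0000]
S = R + BᵀPB = [3/2] + [13.0000] = [14.5000]
BᵀPA = [3.0000 16.0000]
K = S⁻¹·BᵀPA = [0.2069 1.1034]
A−BK = [1.9138 0.2069; 0.6897 0.3448]
AᵀP(A−BK) = [5.6293 1.6897; 1.6897 2.3448]
P' = Q + AᵀP(A−BK) = [6.8793 -0.3103; -0.3103 6.3448]
tr(P') = 13.2241


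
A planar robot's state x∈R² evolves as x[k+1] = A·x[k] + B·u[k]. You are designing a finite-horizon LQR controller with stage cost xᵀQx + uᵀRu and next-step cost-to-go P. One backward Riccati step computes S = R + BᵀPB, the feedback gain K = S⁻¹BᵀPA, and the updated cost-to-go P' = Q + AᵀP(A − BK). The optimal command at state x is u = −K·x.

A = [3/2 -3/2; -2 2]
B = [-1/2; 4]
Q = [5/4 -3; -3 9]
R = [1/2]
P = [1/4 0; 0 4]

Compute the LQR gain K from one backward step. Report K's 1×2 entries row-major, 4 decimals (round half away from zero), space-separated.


BᵀP = [-0.1250 16.0000]
S = R + BᵀPB = [1/2] + [64.0625] = [64.5625]
BᵀPA = [-32.1875 32.1875]
K = S⁻¹·BᵀPA = [-0.4985 0.4985]
A−BK = [1.2507 -1.2507; -0.0058 0.0058]
AᵀP(A−BK) = [0.5155 -0.5155; -0.5155 0.5155]
P' = Q + AᵀP(A−BK) = [1.7655 -3.5155; -3.5155 9.5155]
tr(P') = 11.2810

-0.4985 0.4985


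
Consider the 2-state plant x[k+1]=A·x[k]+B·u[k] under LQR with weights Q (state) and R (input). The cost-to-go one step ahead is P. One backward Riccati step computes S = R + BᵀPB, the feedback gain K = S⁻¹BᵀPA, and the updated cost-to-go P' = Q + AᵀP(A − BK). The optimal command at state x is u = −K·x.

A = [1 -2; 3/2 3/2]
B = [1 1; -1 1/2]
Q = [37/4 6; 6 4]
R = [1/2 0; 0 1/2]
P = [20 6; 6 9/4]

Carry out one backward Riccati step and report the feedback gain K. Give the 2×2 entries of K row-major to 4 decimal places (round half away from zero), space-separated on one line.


-0.0948 -1.1550 1.3004 -0.6273

BᵀP = [14.0000 3.7500; 23.0000 7.1250]
S = R + BᵀPB = [1/2 0; 0 1/2] + [10.2500 15.8750; 15.8750 26.5625] = [10.7500 15.8750; 15.8750 27.0625]
BᵀPA = [19.6250 -22.3750; 33.6875 -35.3125]
K = S⁻¹·BᵀPA = [-0.0948 -1.1550; 1.3004 -0.6273]
A−BK = [-0.2056 -0.2177; 0.7550 0.6586]
AᵀP(A−BK) = [1.1153 -0.1378; -0.1378 1.0671]
P' = Q + AᵀP(A−BK) = [10.3653 5.8622; 5.8622 5.0671]
tr(P') = 15.4323


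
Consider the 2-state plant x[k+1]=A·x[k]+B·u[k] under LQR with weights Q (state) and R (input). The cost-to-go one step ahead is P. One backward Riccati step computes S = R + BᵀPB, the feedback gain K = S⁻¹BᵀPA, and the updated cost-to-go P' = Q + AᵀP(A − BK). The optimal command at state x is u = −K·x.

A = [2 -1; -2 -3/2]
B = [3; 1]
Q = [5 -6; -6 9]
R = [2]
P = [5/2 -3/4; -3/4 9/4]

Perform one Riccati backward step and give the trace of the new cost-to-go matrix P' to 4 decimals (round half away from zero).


BᵀP = [6.7500 0.0000]
S = R + BᵀPB = [2] + [20.2500] = [22.2500]
BᵀPA = [13.5000 -6.7500]
K = S⁻¹·BᵀPA = [0.6067 -0.3034]
A−BK = [0.1798 -0.0899; -2.6067 -1.1966]
AᵀP(A−BK) = [16.8090 6.5955; 6.5955 3.2647]
P' = Q + AᵀP(A−BK) = [21.8090 0.5955; 0.5955 12.2647]
tr(P') = 34.0737

34.0737
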